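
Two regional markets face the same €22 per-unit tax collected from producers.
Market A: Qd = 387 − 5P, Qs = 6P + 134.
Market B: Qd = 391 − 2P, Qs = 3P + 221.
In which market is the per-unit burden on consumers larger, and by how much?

Market B, by €1.2.

Market A: pre-tax P* = €23, Q* = 272; post-tax Q = 212; per-unit burden on consumers = €12.
Market B: pre-tax P* = €34, Q* = 323; post-tax Q = 296.6; per-unit burden on consumers = €13.2.
Difference: €12 vs €13.2 → market B is larger by €1.2.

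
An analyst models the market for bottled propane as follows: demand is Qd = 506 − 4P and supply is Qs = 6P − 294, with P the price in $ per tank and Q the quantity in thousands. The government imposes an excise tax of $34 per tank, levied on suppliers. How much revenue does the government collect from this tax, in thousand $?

Without the tax, 506 − 4P = 6P − 294 gives 10P = 800, so P* = $80 and Q* = 186.
With the tax collected from suppliers, supply shifts: Qs = 6(P − 34) − 294.
New equilibrium: consumers pay $100.4, suppliers receive $66.4, Q = 104.4. (Wedge: Pb − Ps = 34.)
Revenue = t · Q = 34 · 104.4 = $3549.6.

Tax revenue = $3549.6 thousand.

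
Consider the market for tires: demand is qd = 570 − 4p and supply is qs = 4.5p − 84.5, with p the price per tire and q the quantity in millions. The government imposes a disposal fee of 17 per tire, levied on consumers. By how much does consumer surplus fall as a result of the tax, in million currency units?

Consumer surplus falls by 2196 million.

Before the tax: set 570 − 4p = 4.5p − 84.5 → p* = 77, q* = 262.
With the tax collected from consumers, demand (in seller-price terms) shifts: qd = 570 − 4(p + 17).
Solving gives q = 226 with consumers paying 86 and producers receiving 69 (the 17 wedge).
ΔCS is the trapezoid between Q = 226 and Q = 262 of height 9: ½ · (262 + 226) · 9 = 2196.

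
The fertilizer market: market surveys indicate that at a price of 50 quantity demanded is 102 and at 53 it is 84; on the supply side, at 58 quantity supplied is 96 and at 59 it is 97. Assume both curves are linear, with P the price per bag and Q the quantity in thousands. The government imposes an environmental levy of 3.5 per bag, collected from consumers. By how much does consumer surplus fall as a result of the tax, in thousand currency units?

Demand slope: (84 − 102)/(53 − 50) = -6, so Qd = 402 − 6P.
Supply slope: (97 − 96)/(59 − 58) = 1, so Qs = P + 38.
Before the tax: set 402 − 6P = P + 38 → P* = 52, Q* = 90.
With the tax collected from consumers, demand (in seller-price terms) shifts: Qd = 402 − 6(P + 3.5).
Solving gives Q = 87 with consumers paying 52.5 and suppliers receiving 49 (the 3.5 wedge).
ΔCS is the trapezoid between Q = 87 and Q = 90 of height 0.5: ½ · (90 + 87) · 0.5 = 44.25.

Consumer surplus falls by 44.25 thousand.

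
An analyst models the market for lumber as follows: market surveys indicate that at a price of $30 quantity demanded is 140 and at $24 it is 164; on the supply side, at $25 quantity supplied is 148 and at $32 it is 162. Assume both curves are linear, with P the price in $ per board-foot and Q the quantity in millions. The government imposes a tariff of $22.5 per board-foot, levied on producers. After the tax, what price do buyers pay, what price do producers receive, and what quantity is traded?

Buyers pay $34.5; producers receive $12; quantity = 122.

Demand slope: (164 − 140)/(24 − 30) = -4, so Qd = 260 − 4P.
Supply slope: (162 − 148)/(32 − 25) = 2, so Qs = 2P + 98.
Without the tax, 260 − 4P = 2P + 98 gives 6P = 162, so P* = $27 and Q* = 152.
With the tax collected from producers, supply shifts: Qs = 2(P − 22.5) + 98.
Solving gives Q = 122 with buyers paying $34.5 and producers receiving $12 (the $22.5 wedge).
The less price-elastic side of the market bears the larger share of a per-unit tax.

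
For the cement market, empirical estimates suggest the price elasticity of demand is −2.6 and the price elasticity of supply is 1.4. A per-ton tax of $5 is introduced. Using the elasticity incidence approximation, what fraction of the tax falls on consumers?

Incidence ratio: consumers' share ≈ εs / (εs + |εd|) = 1.4 / (1.4 + 2.6) = 0.35.
Supply is the less elastic side, so consumers bear the smaller share.

Consumers' share ≈ 0.35.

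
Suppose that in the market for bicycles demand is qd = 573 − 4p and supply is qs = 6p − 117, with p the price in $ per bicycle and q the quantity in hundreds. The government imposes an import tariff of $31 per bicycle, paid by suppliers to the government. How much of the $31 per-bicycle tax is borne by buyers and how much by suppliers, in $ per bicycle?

Buyers bear $18.6 per bicycle; suppliers bear $12.4 per bicycle.

Before the tax: set 573 − 4p = 6p − 117 → p* = $69, q* = 297.
With the tax collected from suppliers, supply shifts: qs = 6(p − 31) − 117.
Solving gives q = 222.6 with buyers paying $87.6 and suppliers receiving $56.6 (the $31 wedge).
Burden on buyers: $18.6; on suppliers: $12.4. (They sum to $31.)
The less price-elastic side of the market bears the larger share of a per-unit tax.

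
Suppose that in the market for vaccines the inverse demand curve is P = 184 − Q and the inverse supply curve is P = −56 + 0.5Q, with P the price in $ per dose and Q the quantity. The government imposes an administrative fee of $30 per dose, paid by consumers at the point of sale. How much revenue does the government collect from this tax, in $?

Rewrite in direct form: Qd = 184 − P and Qs = 2P + 112.
Without the tax, 184 − P = 2P + 112 gives 3P = 72, so P* = $24 and Q* = 160.
With the tax collected from consumers, demand (in seller-price terms) shifts: Qd = 184 − (P + 30).
New equilibrium: consumers pay $44, sellers receive $14, Q = 140. (Wedge: Pb − Ps = 30.)
Revenue = t · Q = 30 · 140 = $4200.

Tax revenue = $4200.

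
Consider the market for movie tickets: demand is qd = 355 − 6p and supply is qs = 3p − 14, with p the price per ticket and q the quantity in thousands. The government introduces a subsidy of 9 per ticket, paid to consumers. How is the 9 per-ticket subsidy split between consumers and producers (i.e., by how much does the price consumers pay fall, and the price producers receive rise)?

Without the subsidy, 355 − 6p = 3p − 14 gives 9p = 369, so p* = 41 and q* = 109.
With a per-unit subsidy paid to consumers, each effectively pays p − 9, so demand becomes qd = 355 − 6(p − 9).
Solving gives q = 127 with consumers paying 38 and producers receiving 47 (the 9 wedge).
Gain to consumers: 3; to producers: 6. (They sum to 9.)

Consumers gain 3 per ticket; producers gain 6 per ticket.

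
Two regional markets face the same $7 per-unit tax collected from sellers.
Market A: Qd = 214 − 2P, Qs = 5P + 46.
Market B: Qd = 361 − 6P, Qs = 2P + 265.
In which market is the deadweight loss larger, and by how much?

Market B, by $1.75.

Market A: pre-tax P* = $24, Q* = 166; post-tax Q = 156; deadweight loss = $35.
Market B: pre-tax P* = $12, Q* = 289; post-tax Q = 278.5; deadweight loss = $36.75.
Difference: $35 vs $36.75 → market B is larger by $1.75.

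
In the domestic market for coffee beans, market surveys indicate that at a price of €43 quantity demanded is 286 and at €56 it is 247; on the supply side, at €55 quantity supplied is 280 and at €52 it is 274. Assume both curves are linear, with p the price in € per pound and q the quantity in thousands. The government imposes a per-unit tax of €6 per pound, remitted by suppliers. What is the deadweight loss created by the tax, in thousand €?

Demand slope: (247 − 286)/(56 − 43) = -3, so qd = 415 − 3p.
Supply slope: (274 − 280)/(52 − 55) = 2, so qs = 2p + 170.
Before the tax: set 415 − 3p = 2p + 170 → p* = €49, q* = 268.
With the tax collected from suppliers, supply shifts: qs = 2(p − 6) + 170.
Solving gives q = 260.8 with consumers paying €51.4 and suppliers receiving €45.4 (the €6 wedge).
Quantity falls by |ΔQ| = |268 − 260.8| = 7.2.
DWL = ½ · t · |ΔQ| = ½ · 6 · 7.2 = €21.6.

Deadweight loss = €21.6 thousand.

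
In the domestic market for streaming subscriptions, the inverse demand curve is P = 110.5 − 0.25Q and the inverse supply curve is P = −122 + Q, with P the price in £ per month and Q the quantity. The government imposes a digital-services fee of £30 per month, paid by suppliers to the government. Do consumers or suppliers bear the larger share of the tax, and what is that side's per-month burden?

Inverting to Q(P) form: Qd = 442 − 4P; Qs = P + 122.
Before the tax: set 442 − 4P = P + 122 → P* = £64, Q* = 186.
With the tax collected from suppliers, supply shifts: Qs = (P − 30) + 122.
New equilibrium: consumers pay £70, suppliers receive £40, Q = 162. (Wedge: Pb − Ps = 30.)
Per-month burden: consumers £6, suppliers £24.
Suppliers take the larger share because supply is less price-elastic here (demand slope 4 vs supply slope 1).

Suppliers bear the larger share: £24 per month.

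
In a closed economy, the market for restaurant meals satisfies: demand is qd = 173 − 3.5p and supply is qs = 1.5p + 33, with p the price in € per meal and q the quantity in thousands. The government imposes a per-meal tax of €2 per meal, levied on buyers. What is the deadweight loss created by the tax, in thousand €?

Deadweight loss = €2.1 thousand.

Before the tax: set 173 − 3.5p = 1.5p + 33 → p* = €28, q* = 75.
With the tax collected from buyers, demand (in seller-price terms) shifts: qd = 173 − 3.5(p + 2).
New equilibrium: buyers pay €28.6, producers receive €26.6, q = 72.9. (Wedge: pb − ps = 2.)
Quantity falls by |ΔQ| = |75 − 72.9| = 2.1.
DWL = ½ · t · |ΔQ| = ½ · 2 · 2.1 = €2.1.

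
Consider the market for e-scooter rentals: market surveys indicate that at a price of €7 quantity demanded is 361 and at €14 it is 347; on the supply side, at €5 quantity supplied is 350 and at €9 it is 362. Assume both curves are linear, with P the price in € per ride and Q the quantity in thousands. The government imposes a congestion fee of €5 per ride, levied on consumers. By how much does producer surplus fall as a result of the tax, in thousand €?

Producer surplus falls by €712 thousand.

Demand slope: (347 − 361)/(14 − 7) = -2, so Qd = 375 − 2P.
Supply slope: (362 − 350)/(9 − 5) = 3, so Qs = 3P + 335.
Before the tax: set 375 − 2P = 3P + 335 → P* = €8, Q* = 359.
With the tax collected from consumers, demand (in seller-price terms) shifts: Qd = 375 − 2(P + 5).
Solving gives Q = 353 with consumers paying €11 and sellers receiving €6 (the €5 wedge).
ΔPS is the trapezoid between Q = 353 and Q = 359 of height €2: ½ · (359 + 353) · 2 = €712.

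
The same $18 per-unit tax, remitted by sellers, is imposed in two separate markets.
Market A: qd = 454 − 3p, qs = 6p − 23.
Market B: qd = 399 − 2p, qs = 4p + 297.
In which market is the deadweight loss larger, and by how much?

Market A, by $108.

Market A: pre-tax p* = $53, q* = 295; post-tax q = 259; deadweight loss = $324.
Market B: pre-tax p* = $17, q* = 365; post-tax q = 341; deadweight loss = $216.
Difference: $324 vs $216 → market A is larger by $108.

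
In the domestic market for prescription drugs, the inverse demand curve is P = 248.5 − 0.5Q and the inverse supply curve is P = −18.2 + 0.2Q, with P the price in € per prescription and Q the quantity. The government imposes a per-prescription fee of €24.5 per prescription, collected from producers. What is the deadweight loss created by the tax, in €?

Rewrite in direct form: Qd = 497 − 2P and Qs = 5P + 91.
Before the tax: set 497 − 2P = 5P + 91 → P* = €58, Q* = 381.
With the tax collected from producers, supply shifts: Qs = 5(P − 24.5) + 91.
New equilibrium: buyers pay €75.5, producers receive €51, Q = 346. (Wedge: Pb − Ps = 24.5.)
Quantity falls by |ΔQ| = |381 − 346| = 35.
DWL = ½ · t · |ΔQ| = ½ · 24.5 · 35 = €428.75.

Deadweight loss = €428.75.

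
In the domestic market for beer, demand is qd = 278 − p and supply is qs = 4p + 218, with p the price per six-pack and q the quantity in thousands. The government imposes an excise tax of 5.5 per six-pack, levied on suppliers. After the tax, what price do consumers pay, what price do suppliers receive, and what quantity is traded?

Consumers pay 16.4; suppliers receive 10.9; quantity = 261.6.

Without the tax, 278 − p = 4p + 218 gives 5p = 60, so p* = 12 and q* = 266.
With the tax collected from suppliers, supply shifts: qs = 4(p − 5.5) + 218.
New equilibrium: consumers pay 16.4, suppliers receive 10.9, q = 261.6. (Wedge: pb − ps = 5.5.)
The less price-elastic side of the market bears the larger share of a per-unit tax.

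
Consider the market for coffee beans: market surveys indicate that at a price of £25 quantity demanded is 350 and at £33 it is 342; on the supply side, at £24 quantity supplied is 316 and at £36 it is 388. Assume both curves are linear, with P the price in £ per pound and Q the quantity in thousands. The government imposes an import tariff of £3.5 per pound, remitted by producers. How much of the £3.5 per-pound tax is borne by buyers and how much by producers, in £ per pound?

Buyers bear £3 per pound; producers bear £0.5 per pound.

Demand slope: (342 − 350)/(33 − 25) = -1, so Qd = 375 − P.
Supply slope: (388 − 316)/(36 − 24) = 6, so Qs = 6P + 172.
Before the tax: set 375 − P = 6P + 172 → P* = £29, Q* = 346.
With the tax collected from producers, supply shifts: Qs = 6(P − 3.5) + 172.
New equilibrium: buyers pay £32, producers receive £28.5, Q = 343. (Wedge: Pb − Ps = 3.5.)
Burden on buyers: £3; on producers: £0.5. (They sum to £3.5.)
The less price-elastic side of the market bears the larger share of a per-unit tax.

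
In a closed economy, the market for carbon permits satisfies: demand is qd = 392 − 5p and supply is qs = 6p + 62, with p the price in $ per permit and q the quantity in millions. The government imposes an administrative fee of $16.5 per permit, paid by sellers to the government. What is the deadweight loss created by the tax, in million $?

Deadweight loss = $371.25 million.

Without the tax, 392 − 5p = 6p + 62 gives 11p = 330, so p* = $30 and q* = 242.
With the tax collected from sellers, supply shifts: qs = 6(p − 16.5) + 62.
New equilibrium: consumers pay $39, sellers receive $22.5, q = 197. (Wedge: pb − ps = 16.5.)
Quantity falls by |ΔQ| = |242 − 197| = 45.
DWL = ½ · t · |ΔQ| = ½ · 16.5 · 45 = $371.25.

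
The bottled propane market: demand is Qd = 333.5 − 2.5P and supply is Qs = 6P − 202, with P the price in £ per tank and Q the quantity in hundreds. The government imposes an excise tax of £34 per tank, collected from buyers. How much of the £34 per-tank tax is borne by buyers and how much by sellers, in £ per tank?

Before the tax: set 333.5 − 2.5P = 6P − 202 → P* = £63, Q* = 176.
With the tax collected from buyers, demand (in seller-price terms) shifts: Qd = 333.5 − 2.5(P + 34).
New equilibrium: buyers pay £87, sellers receive £53, Q = 116. (Wedge: Pb − Ps = 34.)
Burden on buyers: £24; on sellers: £10. (They sum to £34.)

Buyers bear £24 per tank; sellers bear £10 per tank.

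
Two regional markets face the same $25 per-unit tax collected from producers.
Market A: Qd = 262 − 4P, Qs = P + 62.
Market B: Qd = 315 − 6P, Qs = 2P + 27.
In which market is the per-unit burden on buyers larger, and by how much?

Market B, by $1.25.

Market A: pre-tax P* = $40, Q* = 102; post-tax Q = 82; per-unit burden on buyers = $5.
Market B: pre-tax P* = $36, Q* = 99; post-tax Q = 61.5; per-unit burden on buyers = $6.25.
Difference: $5 vs $6.25 → market B is larger by $1.25.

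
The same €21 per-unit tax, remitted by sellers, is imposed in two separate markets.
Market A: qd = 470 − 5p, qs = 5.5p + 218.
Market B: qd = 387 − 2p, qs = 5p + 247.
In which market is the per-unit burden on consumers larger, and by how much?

Market A: pre-tax p* = €24, q* = 350; post-tax q = 295; per-unit burden on consumers = €11.
Market B: pre-tax p* = €20, q* = 347; post-tax q = 317; per-unit burden on consumers = €15.
Difference: €11 vs €15 → market B is larger by €4.

Market B, by €4.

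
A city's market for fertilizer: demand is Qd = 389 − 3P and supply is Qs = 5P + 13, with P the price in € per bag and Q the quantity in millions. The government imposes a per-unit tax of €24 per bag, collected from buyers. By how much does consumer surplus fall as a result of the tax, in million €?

Consumer surplus falls by €3382.5 million.

Before the tax: set 389 − 3P = 5P + 13 → P* = €47, Q* = 248.
With the tax collected from buyers, demand (in seller-price terms) shifts: Qd = 389 − 3(P + 24).
New equilibrium: buyers pay €62, sellers receive €38, Q = 203. (Wedge: Pb − Ps = 24.)
ΔCS is the trapezoid between Q = 203 and Q = 248 of height €15: ½ · (248 + 203) · 15 = €3382.5.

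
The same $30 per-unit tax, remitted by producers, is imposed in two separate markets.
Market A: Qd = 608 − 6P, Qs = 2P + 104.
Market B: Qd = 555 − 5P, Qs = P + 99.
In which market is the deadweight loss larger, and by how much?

Market A: pre-tax P* = $63, Q* = 230; post-tax Q = 185; deadweight loss = $675.
Market B: pre-tax P* = $76, Q* = 175; post-tax Q = 150; deadweight loss = $375.
Difference: $675 vs $375 → market A is larger by $300.

Market A, by $300.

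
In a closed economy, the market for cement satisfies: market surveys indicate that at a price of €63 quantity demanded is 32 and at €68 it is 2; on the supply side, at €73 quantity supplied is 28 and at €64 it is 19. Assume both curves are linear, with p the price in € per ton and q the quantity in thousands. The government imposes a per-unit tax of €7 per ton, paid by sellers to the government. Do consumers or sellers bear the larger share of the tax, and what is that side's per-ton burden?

Demand slope: (2 − 32)/(68 − 63) = -6, so qd = 410 − 6p.
Supply slope: (19 − 28)/(64 − 73) = 1, so qs = p − 45.
Without the tax, 410 − 6p = p − 45 gives 7p = 455, so p* = €65 and q* = 20.
With the tax collected from sellers, supply shifts: qs = (p − 7) − 45.
Solving gives q = 14 with consumers paying €66 and sellers receiving €59 (the €7 wedge).
Per-ton burden: consumers €1, sellers €6.
Sellers take the larger share because supply is less price-elastic here (demand slope 6 vs supply slope 1).
The less price-elastic side of the market bears the larger share of a per-unit tax.

Sellers bear the larger share: €6 per ton.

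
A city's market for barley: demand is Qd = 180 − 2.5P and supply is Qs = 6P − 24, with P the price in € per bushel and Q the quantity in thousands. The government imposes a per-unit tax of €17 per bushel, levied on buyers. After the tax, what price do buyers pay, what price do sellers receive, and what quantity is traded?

Before the tax: set 180 − 2.5P = 6P − 24 → P* = €24, Q* = 120.
With the tax collected from buyers, demand (in seller-price terms) shifts: Qd = 180 − 2.5(P + 17).
Solving gives Q = 90 with buyers paying €36 and sellers receiving €19 (the €17 wedge).
The less price-elastic side of the market bears the larger share of a per-unit tax.

Buyers pay €36; sellers receive €19; quantity = 90.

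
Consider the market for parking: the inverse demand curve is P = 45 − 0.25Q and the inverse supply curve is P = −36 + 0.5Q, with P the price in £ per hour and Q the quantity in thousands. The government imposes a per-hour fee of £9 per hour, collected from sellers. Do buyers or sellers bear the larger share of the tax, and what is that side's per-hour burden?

Sellers bear the larger share: £6 per hour.

Inverting to Q(P) form: Qd = 180 − 4P; Qs = 2P + 72.
Before the tax: set 180 − 4P = 2P + 72 → P* = £18, Q* = 108.
With the tax collected from sellers, supply shifts: Qs = 2(P − 9) + 72.
New equilibrium: buyers pay £21, sellers receive £12, Q = 96. (Wedge: Pb − Ps = 9.)
Per-hour burden: buyers £3, sellers £6.
Sellers take the larger share because supply is less price-elastic here (demand slope 4 vs supply slope 2).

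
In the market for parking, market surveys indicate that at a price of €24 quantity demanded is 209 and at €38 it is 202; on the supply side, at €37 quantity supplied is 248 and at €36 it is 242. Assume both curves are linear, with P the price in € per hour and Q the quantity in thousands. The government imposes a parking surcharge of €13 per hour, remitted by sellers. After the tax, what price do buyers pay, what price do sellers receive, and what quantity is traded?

Buyers pay €42; sellers receive €29; quantity = 200.

Demand slope: (202 − 209)/(38 − 24) = -0.5, so Qd = 221 − 0.5P.
Supply slope: (242 − 248)/(36 − 37) = 6, so Qs = 6P + 26.
Before the tax: set 221 − 0.5P = 6P + 26 → P* = €30, Q* = 206.
With the tax collected from sellers, supply shifts: Qs = 6(P − 13) + 26.
Solving gives Q = 200 with buyers paying €42 and sellers receiving €29 (the €13 wedge).
The less price-elastic side of the market bears the larger share of a per-unit tax.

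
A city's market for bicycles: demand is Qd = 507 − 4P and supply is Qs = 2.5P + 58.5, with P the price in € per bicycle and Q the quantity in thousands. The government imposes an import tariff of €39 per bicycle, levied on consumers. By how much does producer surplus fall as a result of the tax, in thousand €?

Producer surplus falls by €4824 thousand.

Without the tax, 507 − 4P = 2.5P + 58.5 gives 6.5P = 448.5, so P* = €69 and Q* = 231.
With the tax collected from consumers, demand (in seller-price terms) shifts: Qd = 507 − 4(P + 39).
Solving gives Q = 171 with consumers paying €84 and suppliers receiving €45 (the €39 wedge).
ΔPS is the trapezoid between Q = 171 and Q = 231 of height €24: ½ · (231 + 171) · 24 = €4824.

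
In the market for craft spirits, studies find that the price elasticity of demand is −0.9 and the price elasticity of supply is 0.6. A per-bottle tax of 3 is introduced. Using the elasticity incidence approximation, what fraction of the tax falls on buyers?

Buyers' share ≈ 0.4.

Incidence ratio: buyers' share ≈ εs / (εs + |εd|) = 0.6 / (0.6 + 0.9) = 0.4.
Supply is the less elastic side, so buyers bear the smaller share.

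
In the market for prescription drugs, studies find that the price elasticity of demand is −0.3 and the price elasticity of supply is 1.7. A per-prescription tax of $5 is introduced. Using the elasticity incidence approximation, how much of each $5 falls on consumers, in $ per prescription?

Consumers bear ≈ $4.25 per prescription.

Incidence ratio: consumers' share ≈ εs / (εs + |εd|) = 1.7 / (1.7 + 0.3) = 0.85.
So consumers bear ≈ 0.85 × $5 = $4.25; producers bear $0.75.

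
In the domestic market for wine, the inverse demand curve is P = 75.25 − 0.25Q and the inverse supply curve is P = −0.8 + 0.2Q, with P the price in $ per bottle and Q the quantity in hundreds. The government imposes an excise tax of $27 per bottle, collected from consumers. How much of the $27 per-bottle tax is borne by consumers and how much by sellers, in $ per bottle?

Consumers bear $15 per bottle; sellers bear $12 per bottle.

Rewrite in direct form: Qd = 301 − 4P and Qs = 5P + 4.
Without the tax, 301 − 4P = 5P + 4 gives 9P = 297, so P* = $33 and Q* = 169.
With the tax collected from consumers, demand (in seller-price terms) shifts: Qd = 301 − 4(P + 27).
Solving gives Q = 109 with consumers paying $48 and sellers receiving $21 (the $27 wedge).
Burden on consumers: $15; on sellers: $12. (They sum to $27.)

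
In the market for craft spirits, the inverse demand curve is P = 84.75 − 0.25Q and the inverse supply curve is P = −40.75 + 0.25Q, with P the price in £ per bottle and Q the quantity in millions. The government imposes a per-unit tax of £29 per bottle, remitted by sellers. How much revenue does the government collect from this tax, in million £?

Inverting to Q(P) form: Qd = 339 − 4P; Qs = 4P + 163.
Before the tax: set 339 − 4P = 4P + 163 → P* = £22, Q* = 251.
With the tax collected from sellers, supply shifts: Qs = 4(P − 29) + 163.
New equilibrium: buyers pay £36.5, sellers receive £7.5, Q = 193. (Wedge: Pb − Ps = 29.)
Revenue = t · Q = 29 · 193 = £5597.

Tax revenue = £5597 million.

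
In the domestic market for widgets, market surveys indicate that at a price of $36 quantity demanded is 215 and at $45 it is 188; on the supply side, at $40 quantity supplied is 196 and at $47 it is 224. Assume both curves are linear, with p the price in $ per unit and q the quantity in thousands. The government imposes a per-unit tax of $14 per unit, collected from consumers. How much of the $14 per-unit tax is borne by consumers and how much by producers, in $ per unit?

Consumers bear $8 per unit; producers bear $6 per unit.

Demand slope: (188 − 215)/(45 − 36) = -3, so qd = 323 − 3p.
Supply slope: (224 − 196)/(47 − 40) = 4, so qs = 4p + 36.
Before the tax: set 323 − 3p = 4p + 36 → p* = $41, q* = 200.
With the tax collected from consumers, demand (in seller-price terms) shifts: qd = 323 − 3(p + 14).
New equilibrium: consumers pay $49, producers receive $35, q = 176. (Wedge: pb − ps = 14.)
Burden on consumers: $8; on producers: $6. (They sum to $14.)
The less price-elastic side of the market bears the larger share of a per-unit tax.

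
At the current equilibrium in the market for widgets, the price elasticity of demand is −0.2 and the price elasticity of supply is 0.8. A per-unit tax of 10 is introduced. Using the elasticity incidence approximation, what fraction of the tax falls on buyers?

Incidence ratio: buyers' share ≈ εs / (εs + |εd|) = 0.8 / (0.8 + 0.2) = 0.8.
Supply is the more elastic side, so buyers bear the larger share.

Buyers' share ≈ 0.8.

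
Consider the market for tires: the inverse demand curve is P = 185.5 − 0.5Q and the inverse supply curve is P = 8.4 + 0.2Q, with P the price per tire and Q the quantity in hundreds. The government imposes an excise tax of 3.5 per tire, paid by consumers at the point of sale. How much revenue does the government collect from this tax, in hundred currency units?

Tax revenue = 868 hundred.

Rewrite in direct form: Qd = 371 − 2P and Qs = 5P − 42.
Without the tax, 371 − 2P = 5P − 42 gives 7P = 413, so P* = 59 and Q* = 253.
With the tax collected from consumers, demand (in seller-price terms) shifts: Qd = 371 − 2(P + 3.5).
Solving gives Q = 248 with consumers paying 61.5 and suppliers receiving 58 (the 3.5 wedge).
Revenue = t · Q = 3.5 · 248 = 868.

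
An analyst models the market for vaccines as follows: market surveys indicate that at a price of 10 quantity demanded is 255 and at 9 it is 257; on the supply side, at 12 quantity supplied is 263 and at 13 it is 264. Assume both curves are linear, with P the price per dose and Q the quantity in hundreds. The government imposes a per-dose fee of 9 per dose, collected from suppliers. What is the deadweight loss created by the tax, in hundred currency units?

Deadweight loss = 27 hundred.

Demand slope: (257 − 255)/(9 − 10) = -2, so Qd = 275 − 2P.
Supply slope: (264 − 263)/(13 − 12) = 1, so Qs = P + 251.
Without the tax, 275 − 2P = P + 251 gives 3P = 24, so P* = 8 and Q* = 259.
With the tax collected from suppliers, supply shifts: Qs = (P − 9) + 251.
New equilibrium: buyers pay 11, suppliers receive 2, Q = 253. (Wedge: Pb − Ps = 9.)
Quantity falls by |ΔQ| = |259 − 253| = 6.
DWL = ½ · t · |ΔQ| = ½ · 9 · 6 = 27.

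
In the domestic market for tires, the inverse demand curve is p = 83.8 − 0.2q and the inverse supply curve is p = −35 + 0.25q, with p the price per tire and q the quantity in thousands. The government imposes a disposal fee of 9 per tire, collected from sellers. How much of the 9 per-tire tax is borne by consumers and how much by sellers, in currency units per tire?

Consumers bear 4 per tire; sellers bear 5 per tire.

Rewrite in direct form: qd = 419 − 5p and qs = 4p + 140.
Without the tax, 419 − 5p = 4p + 140 gives 9p = 279, so p* = 31 and q* = 264.
With the tax collected from sellers, supply shifts: qs = 4(p − 9) + 140.
Solving gives q = 244 with consumers paying 35 and sellers receiving 26 (the 9 wedge).
Burden on consumers: 4; on sellers: 5. (They sum to 9.)
The less price-elastic side of the market bears the larger share of a per-unit tax.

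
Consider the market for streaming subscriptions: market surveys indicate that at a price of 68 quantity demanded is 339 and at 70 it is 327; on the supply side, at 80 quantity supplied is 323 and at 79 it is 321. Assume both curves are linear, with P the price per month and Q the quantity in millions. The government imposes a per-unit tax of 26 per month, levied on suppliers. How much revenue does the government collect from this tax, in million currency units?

Tax revenue = 7020 million.

Demand slope: (327 − 339)/(70 − 68) = -6, so Qd = 747 − 6P.
Supply slope: (321 − 323)/(79 − 80) = 2, so Qs = 2P + 163.
Without the tax, 747 − 6P = 2P + 163 gives 8P = 584, so P* = 73 and Q* = 309.
With the tax collected from suppliers, supply shifts: Qs = 2(P − 26) + 163.
Solving gives Q = 270 with consumers paying 79.5 and suppliers receiving 53.5 (the 26 wedge).
Revenue = t · Q = 26 · 270 = 7020.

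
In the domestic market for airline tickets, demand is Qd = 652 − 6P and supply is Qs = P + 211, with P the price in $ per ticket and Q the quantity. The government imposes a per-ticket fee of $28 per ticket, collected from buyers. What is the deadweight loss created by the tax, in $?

Before the tax: set 652 − 6P = P + 211 → P* = $63, Q* = 274.
With the tax collected from buyers, demand (in seller-price terms) shifts: Qd = 652 − 6(P + 28).
Solving gives Q = 250 with buyers paying $67 and suppliers receiving $39 (the $28 wedge).
Quantity falls by |ΔQ| = |274 − 250| = 24.
DWL = ½ · t · |ΔQ| = ½ · 28 · 24 = $336.

Deadweight loss = $336.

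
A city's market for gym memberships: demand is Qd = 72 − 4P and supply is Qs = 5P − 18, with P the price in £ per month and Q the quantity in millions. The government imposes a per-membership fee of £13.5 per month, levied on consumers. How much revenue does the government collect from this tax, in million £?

Without the tax, 72 − 4P = 5P − 18 gives 9P = 90, so P* = £10 and Q* = 32.
With the tax collected from consumers, demand (in seller-price terms) shifts: Qd = 72 − 4(P + 13.5).
Solving gives Q = 2 with consumers paying £17.5 and sellers receiving £4 (the £13.5 wedge).
Revenue = t · Q = 13.5 · 2 = £27.

Tax revenue = £27 million.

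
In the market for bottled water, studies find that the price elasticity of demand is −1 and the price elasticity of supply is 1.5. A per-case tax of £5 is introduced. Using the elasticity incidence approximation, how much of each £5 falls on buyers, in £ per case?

Incidence ratio: buyers' share ≈ εs / (εs + |εd|) = 1.5 / (1.5 + 1) = 0.6.
So buyers bear ≈ 0.6 × £5 = £3; sellers bear £2.

Buyers bear ≈ £3 per case.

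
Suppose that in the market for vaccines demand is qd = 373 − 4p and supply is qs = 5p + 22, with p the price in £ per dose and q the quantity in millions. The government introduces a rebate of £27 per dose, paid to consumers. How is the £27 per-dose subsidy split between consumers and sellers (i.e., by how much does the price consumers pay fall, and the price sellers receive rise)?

Without the subsidy, 373 − 4p = 5p + 22 gives 9p = 351, so p* = £39 and q* = 217.
With a per-unit subsidy paid to consumers, each effectively pays p − 27, so demand becomes qd = 373 − 4(p − 27).
New equilibrium: consumers pay £24, sellers receive £51, q = 277. (Wedge: pb − ps = −27.)
Gain to consumers: £15; to sellers: £12. (They sum to £27.)

Consumers gain £15 per dose; sellers gain £12 per dose.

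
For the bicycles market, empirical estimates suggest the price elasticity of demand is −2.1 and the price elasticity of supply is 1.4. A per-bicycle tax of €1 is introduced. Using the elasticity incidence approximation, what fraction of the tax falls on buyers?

Incidence ratio: buyers' share ≈ εs / (εs + |εd|) = 1.4 / (1.4 + 2.1) = 0.4.
Supply is the less elastic side, so buyers bear the smaller share.

Buyers' share ≈ 0.4.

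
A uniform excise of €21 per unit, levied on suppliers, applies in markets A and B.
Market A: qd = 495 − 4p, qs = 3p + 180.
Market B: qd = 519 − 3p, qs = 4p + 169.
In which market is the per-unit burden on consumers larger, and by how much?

Market A: pre-tax p* = €45, q* = 315; post-tax q = 279; per-unit burden on consumers = €9.
Market B: pre-tax p* = €50, q* = 369; post-tax q = 333; per-unit burden on consumers = €12.
Difference: €9 vs €12 → market B is larger by €3.

Market B, by €3.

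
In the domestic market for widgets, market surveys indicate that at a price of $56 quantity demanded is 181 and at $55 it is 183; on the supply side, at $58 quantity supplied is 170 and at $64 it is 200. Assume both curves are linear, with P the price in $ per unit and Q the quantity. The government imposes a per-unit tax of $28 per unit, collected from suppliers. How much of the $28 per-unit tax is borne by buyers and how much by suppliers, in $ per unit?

Demand slope: (183 − 181)/(55 − 56) = -2, so Qd = 293 − 2P.
Supply slope: (200 − 170)/(64 − 58) = 5, so Qs = 5P − 120.
Without the tax, 293 − 2P = 5P − 120 gives 7P = 413, so P* = $59 and Q* = 175.
With the tax collected from suppliers, supply shifts: Qs = 5(P − 28) − 120.
Solving gives Q = 135 with buyers paying $79 and suppliers receiving $51 (the $28 wedge).
Burden on buyers: $20; on suppliers: $8. (They sum to $28.)

Buyers bear $20 per unit; suppliers bear $8 per unit.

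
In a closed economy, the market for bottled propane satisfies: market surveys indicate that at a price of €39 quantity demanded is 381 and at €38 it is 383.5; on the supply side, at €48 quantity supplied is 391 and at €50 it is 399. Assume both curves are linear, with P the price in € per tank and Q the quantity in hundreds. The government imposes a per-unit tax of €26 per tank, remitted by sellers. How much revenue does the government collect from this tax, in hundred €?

Tax revenue = €8606 hundred.

Demand slope: (383.5 − 381)/(38 − 39) = -2.5, so Qd = 478.5 − 2.5P.
Supply slope: (399 − 391)/(50 − 48) = 4, so Qs = 4P + 199.
Without the tax, 478.5 − 2.5P = 4P + 199 gives 6.5P = 279.5, so P* = €43 and Q* = 371.
With the tax collected from sellers, supply shifts: Qs = 4(P − 26) + 199.
New equilibrium: consumers pay €59, sellers receive €33, Q = 331. (Wedge: Pb − Ps = 26.)
Revenue = t · Q = 26 · 331 = €8606.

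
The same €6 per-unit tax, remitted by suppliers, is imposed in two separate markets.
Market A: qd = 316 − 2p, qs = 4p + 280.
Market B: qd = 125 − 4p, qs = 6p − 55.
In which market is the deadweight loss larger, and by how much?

Market A: pre-tax p* = €6, q* = 304; post-tax q = 296; deadweight loss = €24.
Market B: pre-tax p* = €18, q* = 53; post-tax q = 38.6; deadweight loss = €43.2.
Difference: €24 vs €43.2 → market B is larger by €19.2.

Market B, by €19.2.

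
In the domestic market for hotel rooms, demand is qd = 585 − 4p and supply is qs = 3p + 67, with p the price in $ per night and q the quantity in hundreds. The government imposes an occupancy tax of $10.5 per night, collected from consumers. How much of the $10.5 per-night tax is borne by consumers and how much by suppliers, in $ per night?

Consumers bear $4.5 per night; suppliers bear $6 per night.

Before the tax: set 585 − 4p = 3p + 67 → p* = $74, q* = 289.
With the tax collected from consumers, demand (in seller-price terms) shifts: qd = 585 − 4(p + 10.5).
Solving gives q = 271 with consumers paying $78.5 and suppliers receiving $68 (the $10.5 wedge).
Burden on consumers: $4.5; on suppliers: $6. (They sum to $10.5.)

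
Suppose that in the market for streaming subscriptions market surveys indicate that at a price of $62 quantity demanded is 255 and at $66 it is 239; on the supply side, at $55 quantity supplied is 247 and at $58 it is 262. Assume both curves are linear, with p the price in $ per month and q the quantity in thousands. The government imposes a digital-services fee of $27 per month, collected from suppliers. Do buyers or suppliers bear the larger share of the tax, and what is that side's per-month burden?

Buyers bear the larger share: $15 per month.

Demand slope: (239 − 255)/(66 − 62) = -4, so qd = 503 − 4p.
Supply slope: (262 − 247)/(58 − 55) = 5, so qs = 5p − 28.
Without the tax, 503 − 4p = 5p − 28 gives 9p = 531, so p* = $59 and q* = 267.
With the tax collected from suppliers, supply shifts: qs = 5(p − 27) − 28.
Solving gives q = 207 with buyers paying $74 and suppliers receiving $47 (the $27 wedge).
Per-month burden: buyers $15, suppliers $12.
Buyers take the larger share because demand is less price-elastic here (demand slope 4 vs supply slope 5).
The less price-elastic side of the market bears the larger share of a per-unit tax.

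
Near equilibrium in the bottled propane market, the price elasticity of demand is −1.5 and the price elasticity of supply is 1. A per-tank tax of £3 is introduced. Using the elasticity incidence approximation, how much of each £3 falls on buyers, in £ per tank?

Incidence ratio: buyers' share ≈ εs / (εs + |εd|) = 1 / (1 + 1.5) = 0.4.
So buyers bear ≈ 0.4 × £3 = £1.2; suppliers bear £1.8.

Buyers bear ≈ £1.2 per tank.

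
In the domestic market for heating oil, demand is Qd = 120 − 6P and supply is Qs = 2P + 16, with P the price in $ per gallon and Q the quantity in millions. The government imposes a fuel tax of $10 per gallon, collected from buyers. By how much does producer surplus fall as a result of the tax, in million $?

Before the tax: set 120 − 6P = 2P + 16 → P* = $13, Q* = 42.
With the tax collected from buyers, demand (in seller-price terms) shifts: Qd = 120 − 6(P + 10).
Solving gives Q = 27 with buyers paying $15.5 and suppliers receiving $5.5 (the $10 wedge).
ΔPS is the trapezoid between Q = 27 and Q = 42 of height $7.5: ½ · (42 + 27) · 7.5 = $258.75.

Producer surplus falls by $258.75 million.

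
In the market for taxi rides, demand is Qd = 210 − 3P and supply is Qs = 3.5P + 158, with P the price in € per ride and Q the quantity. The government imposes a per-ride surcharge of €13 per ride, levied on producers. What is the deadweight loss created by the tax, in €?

Without the tax, 210 − 3P = 3.5P + 158 gives 6.5P = 52, so P* = €8 and Q* = 186.
With the tax collected from producers, supply shifts: Qs = 3.5(P − 13) + 158.
Solving gives Q = 165 with consumers paying €15 and producers receiving €2 (the €13 wedge).
Quantity falls by |ΔQ| = |186 − 165| = 21.
DWL = ½ · t · |ΔQ| = ½ · 13 · 21 = €136.5.

Deadweight loss = €136.5.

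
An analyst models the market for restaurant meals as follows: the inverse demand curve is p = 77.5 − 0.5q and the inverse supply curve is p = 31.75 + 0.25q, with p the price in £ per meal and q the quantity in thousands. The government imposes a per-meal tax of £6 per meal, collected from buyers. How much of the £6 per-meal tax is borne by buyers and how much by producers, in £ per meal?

Rewrite in direct form: qd = 155 − 2p and qs = 4p − 127.
Without the tax, 155 − 2p = 4p − 127 gives 6p = 282, so p* = £47 and q* = 61.
With the tax collected from buyers, demand (in seller-price terms) shifts: qd = 155 − 2(p + 6).
Solving gives q = 53 with buyers paying £51 and producers receiving £45 (the £6 wedge).
Burden on buyers: £4; on producers: £2. (They sum to £6.)
The less price-elastic side of the market bears the larger share of a per-unit tax.

Buyers bear £4 per meal; producers bear £2 per meal.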